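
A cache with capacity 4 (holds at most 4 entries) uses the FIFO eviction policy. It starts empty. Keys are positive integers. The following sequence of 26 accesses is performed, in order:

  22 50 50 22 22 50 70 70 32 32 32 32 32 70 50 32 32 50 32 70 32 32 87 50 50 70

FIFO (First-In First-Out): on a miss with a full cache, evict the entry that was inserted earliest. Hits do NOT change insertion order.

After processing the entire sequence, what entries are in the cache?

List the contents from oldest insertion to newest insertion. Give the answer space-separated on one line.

Answer: 50 70 32 87

Derivation:
FIFO simulation (capacity=4):
  1. access 22: MISS. Cache (old->new): [22]
  2. access 50: MISS. Cache (old->new): [22 50]
  3. access 50: HIT. Cache (old->new): [22 50]
  4. access 22: HIT. Cache (old->new): [22 50]
  5. access 22: HIT. Cache (old->new): [22 50]
  6. access 50: HIT. Cache (old->new): [22 50]
  7. access 70: MISS. Cache (old->new): [22 50 70]
  8. access 70: HIT. Cache (old->new): [22 50 70]
  9. access 32: MISS. Cache (old->new): [22 50 70 32]
  10. access 32: HIT. Cache (old->new): [22 50 70 32]
  11. access 32: HIT. Cache (old->new): [22 50 70 32]
  12. access 32: HIT. Cache (old->new): [22 50 70 32]
  13. access 32: HIT. Cache (old->new): [22 50 70 32]
  14. access 70: HIT. Cache (old->new): [22 50 70 32]
  15. access 50: HIT. Cache (old->new): [22 50 70 32]
  16. access 32: HIT. Cache (old->new): [22 50 70 32]
  17. access 32: HIT. Cache (old->new): [22 50 70 32]
  18. access 50: HIT. Cache (old->new): [22 50 70 32]
  19. access 32: HIT. Cache (old->new): [22 50 70 32]
  20. access 70: HIT. Cache (old->new): [22 50 70 32]
  21. access 32: HIT. Cache (old->new): [22 50 70 32]
  22. access 32: HIT. Cache (old->new): [22 50 70 32]
  23. access 87: MISS, evict 22. Cache (old->new): [50 70 32 87]
  24. access 50: HIT. Cache (old->new): [50 70 32 87]
  25. access 50: HIT. Cache (old->new): [50 70 32 87]
  26. access 70: HIT. Cache (old->new): [50 70 32 87]
Total: 21 hits, 5 misses, 1 evictions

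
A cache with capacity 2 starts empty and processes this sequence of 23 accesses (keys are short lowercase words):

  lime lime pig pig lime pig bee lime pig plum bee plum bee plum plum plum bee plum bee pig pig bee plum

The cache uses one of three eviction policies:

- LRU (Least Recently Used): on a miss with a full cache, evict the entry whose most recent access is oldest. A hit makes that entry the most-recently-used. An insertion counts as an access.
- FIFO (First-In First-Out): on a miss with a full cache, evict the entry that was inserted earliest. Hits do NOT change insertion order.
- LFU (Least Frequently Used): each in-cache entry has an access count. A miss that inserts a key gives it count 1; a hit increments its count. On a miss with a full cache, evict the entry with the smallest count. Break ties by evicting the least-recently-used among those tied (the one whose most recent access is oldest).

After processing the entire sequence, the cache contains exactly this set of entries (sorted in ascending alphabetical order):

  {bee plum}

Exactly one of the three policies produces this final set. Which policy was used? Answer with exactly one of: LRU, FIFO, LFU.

Answer: LRU

Derivation:
Simulating under each policy and comparing final sets:
  LRU: final set = {bee plum} -> MATCHES target
  FIFO: final set = {pig plum} -> differs
  LFU: final set = {pig plum} -> differs
Only LRU produces the target set.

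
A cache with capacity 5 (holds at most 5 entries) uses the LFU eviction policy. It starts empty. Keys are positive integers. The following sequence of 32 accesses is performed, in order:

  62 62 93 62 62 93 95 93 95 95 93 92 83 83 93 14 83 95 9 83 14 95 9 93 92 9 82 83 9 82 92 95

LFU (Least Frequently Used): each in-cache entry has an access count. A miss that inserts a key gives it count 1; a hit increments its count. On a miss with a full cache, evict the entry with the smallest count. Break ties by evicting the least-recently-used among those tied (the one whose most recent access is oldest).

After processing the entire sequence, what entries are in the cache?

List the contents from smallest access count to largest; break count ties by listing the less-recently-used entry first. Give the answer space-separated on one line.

LFU simulation (capacity=5):
  1. access 62: MISS. Cache: [62(c=1)]
  2. access 62: HIT, count now 2. Cache: [62(c=2)]
  3. access 93: MISS. Cache: [93(c=1) 62(c=2)]
  4. access 62: HIT, count now 3. Cache: [93(c=1) 62(c=3)]
  5. access 62: HIT, count now 4. Cache: [93(c=1) 62(c=4)]
  6. access 93: HIT, count now 2. Cache: [93(c=2) 62(c=4)]
  7. access 95: MISS. Cache: [95(c=1) 93(c=2) 62(c=4)]
  8. access 93: HIT, count now 3. Cache: [95(c=1) 93(c=3) 62(c=4)]
  9. access 95: HIT, count now 2. Cache: [95(c=2) 93(c=3) 62(c=4)]
  10. access 95: HIT, count now 3. Cache: [93(c=3) 95(c=3) 62(c=4)]
  11. access 93: HIT, count now 4. Cache: [95(c=3) 62(c=4) 93(c=4)]
  12. access 92: MISS. Cache: [92(c=1) 95(c=3) 62(c=4) 93(c=4)]
  13. access 83: MISS. Cache: [92(c=1) 83(c=1) 95(c=3) 62(c=4) 93(c=4)]
  14. access 83: HIT, count now 2. Cache: [92(c=1) 83(c=2) 95(c=3) 62(c=4) 93(c=4)]
  15. access 93: HIT, count now 5. Cache: [92(c=1) 83(c=2) 95(c=3) 62(c=4) 93(c=5)]
  16. access 14: MISS, evict 92(c=1). Cache: [14(c=1) 83(c=2) 95(c=3) 62(c=4) 93(c=5)]
  17. access 83: HIT, count now 3. Cache: [14(c=1) 95(c=3) 83(c=3) 62(c=4) 93(c=5)]
  18. access 95: HIT, count now 4. Cache: [14(c=1) 83(c=3) 62(c=4) 95(c=4) 93(c=5)]
  19. access 9: MISS, evict 14(c=1). Cache: [9(c=1) 83(c=3) 62(c=4) 95(c=4) 93(c=5)]
  20. access 83: HIT, count now 4. Cache: [9(c=1) 62(c=4) 95(c=4) 83(c=4) 93(c=5)]
  21. access 14: MISS, evict 9(c=1). Cache: [14(c=1) 62(c=4) 95(c=4) 83(c=4) 93(c=5)]
  22. access 95: HIT, count now 5. Cache: [14(c=1) 62(c=4) 83(c=4) 93(c=5) 95(c=5)]
  23. access 9: MISS, evict 14(c=1). Cache: [9(c=1) 62(c=4) 83(c=4) 93(c=5) 95(c=5)]
  24. access 93: HIT, count now 6. Cache: [9(c=1) 62(c=4) 83(c=4) 95(c=5) 93(c=6)]
  25. access 92: MISS, evict 9(c=1). Cache: [92(c=1) 62(c=4) 83(c=4) 95(c=5) 93(c=6)]
  26. access 9: MISS, evict 92(c=1). Cache: [9(c=1) 62(c=4) 83(c=4) 95(c=5) 93(c=6)]
  27. access 82: MISS, evict 9(c=1). Cache: [82(c=1) 62(c=4) 83(c=4) 95(c=5) 93(c=6)]
  28. access 83: HIT, count now 5. Cache: [82(c=1) 62(c=4) 95(c=5) 83(c=5) 93(c=6)]
  29. access 9: MISS, evict 82(c=1). Cache: [9(c=1) 62(c=4) 95(c=5) 83(c=5) 93(c=6)]
  30. access 82: MISS, evict 9(c=1). Cache: [82(c=1) 62(c=4) 95(c=5) 83(c=5) 93(c=6)]
  31. access 92: MISS, evict 82(c=1). Cache: [92(c=1) 62(c=4) 95(c=5) 83(c=5) 93(c=6)]
  32. access 95: HIT, count now 6. Cache: [92(c=1) 62(c=4) 83(c=5) 93(c=6) 95(c=6)]
Total: 17 hits, 15 misses, 10 evictions

Answer: 92 62 83 93 95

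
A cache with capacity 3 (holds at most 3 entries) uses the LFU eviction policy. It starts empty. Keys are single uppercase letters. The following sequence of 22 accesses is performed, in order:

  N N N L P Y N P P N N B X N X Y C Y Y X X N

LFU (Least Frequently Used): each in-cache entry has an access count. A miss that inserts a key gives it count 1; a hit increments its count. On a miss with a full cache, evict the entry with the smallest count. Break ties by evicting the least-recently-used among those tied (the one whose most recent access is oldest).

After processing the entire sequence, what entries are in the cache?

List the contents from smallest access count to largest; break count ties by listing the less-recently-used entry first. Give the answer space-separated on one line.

Answer: X P N

Derivation:
LFU simulation (capacity=3):
  1. access N: MISS. Cache: [N(c=1)]
  2. access N: HIT, count now 2. Cache: [N(c=2)]
  3. access N: HIT, count now 3. Cache: [N(c=3)]
  4. access L: MISS. Cache: [L(c=1) N(c=3)]
  5. access P: MISS. Cache: [L(c=1) P(c=1) N(c=3)]
  6. access Y: MISS, evict L(c=1). Cache: [P(c=1) Y(c=1) N(c=3)]
  7. access N: HIT, count now 4. Cache: [P(c=1) Y(c=1) N(c=4)]
  8. access P: HIT, count now 2. Cache: [Y(c=1) P(c=2) N(c=4)]
  9. access P: HIT, count now 3. Cache: [Y(c=1) P(c=3) N(c=4)]
  10. access N: HIT, count now 5. Cache: [Y(c=1) P(c=3) N(c=5)]
  11. access N: HIT, count now 6. Cache: [Y(c=1) P(c=3) N(c=6)]
  12. access B: MISS, evict Y(c=1). Cache: [B(c=1) P(c=3) N(c=6)]
  13. access X: MISS, evict B(c=1). Cache: [X(c=1) P(c=3) N(c=6)]
  14. access N: HIT, count now 7. Cache: [X(c=1) P(c=3) N(c=7)]
  15. access X: HIT, count now 2. Cache: [X(c=2) P(c=3) N(c=7)]
  16. access Y: MISS, evict X(c=2). Cache: [Y(c=1) P(c=3) N(c=7)]
  17. access C: MISS, evict Y(c=1). Cache: [C(c=1) P(c=3) N(c=7)]
  18. access Y: MISS, evict C(c=1). Cache: [Y(c=1) P(c=3) N(c=7)]
  19. access Y: HIT, count now 2. Cache: [Y(c=2) P(c=3) N(c=7)]
  20. access X: MISS, evict Y(c=2). Cache: [X(c=1) P(c=3) N(c=7)]
  21. access X: HIT, count now 2. Cache: [X(c=2) P(c=3) N(c=7)]
  22. access N: HIT, count now 8. Cache: [X(c=2) P(c=3) N(c=8)]
Total: 12 hits, 10 misses, 7 evictions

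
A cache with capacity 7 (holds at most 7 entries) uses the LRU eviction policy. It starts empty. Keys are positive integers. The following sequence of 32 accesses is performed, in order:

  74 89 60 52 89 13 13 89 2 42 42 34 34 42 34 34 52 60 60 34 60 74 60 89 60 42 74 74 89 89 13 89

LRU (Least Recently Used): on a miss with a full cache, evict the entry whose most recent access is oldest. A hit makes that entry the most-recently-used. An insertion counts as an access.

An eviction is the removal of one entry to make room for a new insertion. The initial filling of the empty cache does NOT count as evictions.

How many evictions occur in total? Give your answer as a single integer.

Answer: 3

Derivation:
LRU simulation (capacity=7):
  1. access 74: MISS. Cache (LRU->MRU): [74]
  2. access 89: MISS. Cache (LRU->MRU): [74 89]
  3. access 60: MISS. Cache (LRU->MRU): [74 89 60]
  4. access 52: MISS. Cache (LRU->MRU): [74 89 60 52]
  5. access 89: HIT. Cache (LRU->MRU): [74 60 52 89]
  6. access 13: MISS. Cache (LRU->MRU): [74 60 52 89 13]
  7. access 13: HIT. Cache (LRU->MRU): [74 60 52 89 13]
  8. access 89: HIT. Cache (LRU->MRU): [74 60 52 13 89]
  9. access 2: MISS. Cache (LRU->MRU): [74 60 52 13 89 2]
  10. access 42: MISS. Cache (LRU->MRU): [74 60 52 13 89 2 42]
  11. access 42: HIT. Cache (LRU->MRU): [74 60 52 13 89 2 42]
  12. access 34: MISS, evict 74. Cache (LRU->MRU): [60 52 13 89 2 42 34]
  13. access 34: HIT. Cache (LRU->MRU): [60 52 13 89 2 42 34]
  14. access 42: HIT. Cache (LRU->MRU): [60 52 13 89 2 34 42]
  15. access 34: HIT. Cache (LRU->MRU): [60 52 13 89 2 42 34]
  16. access 34: HIT. Cache (LRU->MRU): [60 52 13 89 2 42 34]
  17. access 52: HIT. Cache (LRU->MRU): [60 13 89 2 42 34 52]
  18. access 60: HIT. Cache (LRU->MRU): [13 89 2 42 34 52 60]
  19. access 60: HIT. Cache (LRU->MRU): [13 89 2 42 34 52 60]
  20. access 34: HIT. Cache (LRU->MRU): [13 89 2 42 52 60 34]
  21. access 60: HIT. Cache (LRU->MRU): [13 89 2 42 52 34 60]
  22. access 74: MISS, evict 13. Cache (LRU->MRU): [89 2 42 52 34 60 74]
  23. access 60: HIT. Cache (LRU->MRU): [89 2 42 52 34 74 60]
  24. access 89: HIT. Cache (LRU->MRU): [2 42 52 34 74 60 89]
  25. access 60: HIT. Cache (LRU->MRU): [2 42 52 34 74 89 60]
  26. access 42: HIT. Cache (LRU->MRU): [2 52 34 74 89 60 42]
  27. access 74: HIT. Cache (LRU->MRU): [2 52 34 89 60 42 74]
  28. access 74: HIT. Cache (LRU->MRU): [2 52 34 89 60 42 74]
  29. access 89: HIT. Cache (LRU->MRU): [2 52 34 60 42 74 89]
  30. access 89: HIT. Cache (LRU->MRU): [2 52 34 60 42 74 89]
  31. access 13: MISS, evict 2. Cache (LRU->MRU): [52 34 60 42 74 89 13]
  32. access 89: HIT. Cache (LRU->MRU): [52 34 60 42 74 13 89]
Total: 22 hits, 10 misses, 3 evictions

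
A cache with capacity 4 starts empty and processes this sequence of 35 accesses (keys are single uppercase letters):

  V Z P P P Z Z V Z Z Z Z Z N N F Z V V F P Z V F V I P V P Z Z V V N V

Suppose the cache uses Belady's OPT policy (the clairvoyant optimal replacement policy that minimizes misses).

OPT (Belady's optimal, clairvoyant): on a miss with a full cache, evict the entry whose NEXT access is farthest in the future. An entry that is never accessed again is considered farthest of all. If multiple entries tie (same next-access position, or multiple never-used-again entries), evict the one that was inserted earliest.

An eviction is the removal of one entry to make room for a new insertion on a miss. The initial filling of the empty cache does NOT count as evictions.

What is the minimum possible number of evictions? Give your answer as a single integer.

OPT (Belady) simulation (capacity=4):
  1. access V: MISS. Cache: [V]
  2. access Z: MISS. Cache: [V Z]
  3. access P: MISS. Cache: [V Z P]
  4. access P: HIT. Next use of P: step 5. Cache: [V Z P]
  5. access P: HIT. Next use of P: step 21. Cache: [V Z P]
  6. access Z: HIT. Next use of Z: step 7. Cache: [V Z P]
  7. access Z: HIT. Next use of Z: step 9. Cache: [V Z P]
  8. access V: HIT. Next use of V: step 18. Cache: [V Z P]
  9. access Z: HIT. Next use of Z: step 10. Cache: [V Z P]
  10. access Z: HIT. Next use of Z: step 11. Cache: [V Z P]
  11. access Z: HIT. Next use of Z: step 12. Cache: [V Z P]
  12. access Z: HIT. Next use of Z: step 13. Cache: [V Z P]
  13. access Z: HIT. Next use of Z: step 17. Cache: [V Z P]
  14. access N: MISS. Cache: [V Z P N]
  15. access N: HIT. Next use of N: step 34. Cache: [V Z P N]
  16. access F: MISS, evict N (next use: step 34). Cache: [V Z P F]
  17. access Z: HIT. Next use of Z: step 22. Cache: [V Z P F]
  18. access V: HIT. Next use of V: step 19. Cache: [V Z P F]
  19. access V: HIT. Next use of V: step 23. Cache: [V Z P F]
  20. access F: HIT. Next use of F: step 24. Cache: [V Z P F]
  21. access P: HIT. Next use of P: step 27. Cache: [V Z P F]
  22. access Z: HIT. Next use of Z: step 30. Cache: [V Z P F]
  23. access V: HIT. Next use of V: step 25. Cache: [V Z P F]
  24. access F: HIT. Next use of F: never. Cache: [V Z P F]
  25. access V: HIT. Next use of V: step 28. Cache: [V Z P F]
  26. access I: MISS, evict F (next use: never). Cache: [V Z P I]
  27. access P: HIT. Next use of P: step 29. Cache: [V Z P I]
  28. access V: HIT. Next use of V: step 32. Cache: [V Z P I]
  29. access P: HIT. Next use of P: never. Cache: [V Z P I]
  30. access Z: HIT. Next use of Z: step 31. Cache: [V Z P I]
  31. access Z: HIT. Next use of Z: never. Cache: [V Z P I]
  32. access V: HIT. Next use of V: step 33. Cache: [V Z P I]
  33. access V: HIT. Next use of V: step 35. Cache: [V Z P I]
  34. access N: MISS, evict Z (next use: never). Cache: [V P I N]
  35. access V: HIT. Next use of V: never. Cache: [V P I N]
Total: 28 hits, 7 misses, 3 evictions

Answer: 3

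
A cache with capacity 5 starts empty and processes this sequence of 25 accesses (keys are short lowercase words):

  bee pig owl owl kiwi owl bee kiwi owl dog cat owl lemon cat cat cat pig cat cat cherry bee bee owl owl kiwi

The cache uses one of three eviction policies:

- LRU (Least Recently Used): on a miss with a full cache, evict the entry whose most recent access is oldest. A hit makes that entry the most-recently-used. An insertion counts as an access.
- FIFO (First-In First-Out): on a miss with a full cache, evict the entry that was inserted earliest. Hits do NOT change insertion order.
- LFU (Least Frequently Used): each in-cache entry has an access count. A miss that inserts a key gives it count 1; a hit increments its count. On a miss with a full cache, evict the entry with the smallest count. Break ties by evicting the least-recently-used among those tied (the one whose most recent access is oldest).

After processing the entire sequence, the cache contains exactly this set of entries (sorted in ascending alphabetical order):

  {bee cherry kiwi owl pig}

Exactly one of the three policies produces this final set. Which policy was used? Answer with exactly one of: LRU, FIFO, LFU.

Simulating under each policy and comparing final sets:
  LRU: final set = {bee cat cherry kiwi owl} -> differs
  FIFO: final set = {bee cherry kiwi owl pig} -> MATCHES target
  LFU: final set = {bee cat cherry kiwi owl} -> differs
Only FIFO produces the target set.

Answer: FIFO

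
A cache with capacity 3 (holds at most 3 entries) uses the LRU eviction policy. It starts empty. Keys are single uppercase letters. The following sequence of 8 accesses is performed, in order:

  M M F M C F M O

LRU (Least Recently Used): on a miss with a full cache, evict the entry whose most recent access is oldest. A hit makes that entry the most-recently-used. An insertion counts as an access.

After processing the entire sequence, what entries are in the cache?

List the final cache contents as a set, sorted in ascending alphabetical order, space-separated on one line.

Answer: F M O

Derivation:
LRU simulation (capacity=3):
  1. access M: MISS. Cache (LRU->MRU): [M]
  2. access M: HIT. Cache (LRU->MRU): [M]
  3. access F: MISS. Cache (LRU->MRU): [M F]
  4. access M: HIT. Cache (LRU->MRU): [F M]
  5. access C: MISS. Cache (LRU->MRU): [F M C]
  6. access F: HIT. Cache (LRU->MRU): [M C F]
  7. access M: HIT. Cache (LRU->MRU): [C F M]
  8. access O: MISS, evict C. Cache (LRU->MRU): [F M O]
Total: 4 hits, 4 misses, 1 evictions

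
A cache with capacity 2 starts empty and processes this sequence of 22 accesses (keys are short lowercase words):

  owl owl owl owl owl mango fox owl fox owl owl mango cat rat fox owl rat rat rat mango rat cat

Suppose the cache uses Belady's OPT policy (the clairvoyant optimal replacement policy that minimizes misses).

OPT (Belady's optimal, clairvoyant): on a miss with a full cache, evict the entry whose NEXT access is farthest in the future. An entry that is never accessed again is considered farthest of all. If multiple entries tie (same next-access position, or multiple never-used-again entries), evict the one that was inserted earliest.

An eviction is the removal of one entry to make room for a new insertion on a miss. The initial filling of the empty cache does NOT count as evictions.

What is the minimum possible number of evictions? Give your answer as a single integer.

Answer: 7

Derivation:
OPT (Belady) simulation (capacity=2):
  1. access owl: MISS. Cache: [owl]
  2. access owl: HIT. Next use of owl: step 3. Cache: [owl]
  3. access owl: HIT. Next use of owl: step 4. Cache: [owl]
  4. access owl: HIT. Next use of owl: step 5. Cache: [owl]
  5. access owl: HIT. Next use of owl: step 8. Cache: [owl]
  6. access mango: MISS. Cache: [owl mango]
  7. access fox: MISS, evict mango (next use: step 12). Cache: [owl fox]
  8. access owl: HIT. Next use of owl: step 10. Cache: [owl fox]
  9. access fox: HIT. Next use of fox: step 15. Cache: [owl fox]
  10. access owl: HIT. Next use of owl: step 11. Cache: [owl fox]
  11. access owl: HIT. Next use of owl: step 16. Cache: [owl fox]
  12. access mango: MISS, evict owl (next use: step 16). Cache: [fox mango]
  13. access cat: MISS, evict mango (next use: step 20). Cache: [fox cat]
  14. access rat: MISS, evict cat (next use: step 22). Cache: [fox rat]
  15. access fox: HIT. Next use of fox: never. Cache: [fox rat]
  16. access owl: MISS, evict fox (next use: never). Cache: [rat owl]
  17. access rat: HIT. Next use of rat: step 18. Cache: [rat owl]
  18. access rat: HIT. Next use of rat: step 19. Cache: [rat owl]
  19. access rat: HIT. Next use of rat: step 21. Cache: [rat owl]
  20. access mango: MISS, evict owl (next use: never). Cache: [rat mango]
  21. access rat: HIT. Next use of rat: never. Cache: [rat mango]
  22. access cat: MISS, evict rat (next use: never). Cache: [mango cat]
Total: 13 hits, 9 misses, 7 evictions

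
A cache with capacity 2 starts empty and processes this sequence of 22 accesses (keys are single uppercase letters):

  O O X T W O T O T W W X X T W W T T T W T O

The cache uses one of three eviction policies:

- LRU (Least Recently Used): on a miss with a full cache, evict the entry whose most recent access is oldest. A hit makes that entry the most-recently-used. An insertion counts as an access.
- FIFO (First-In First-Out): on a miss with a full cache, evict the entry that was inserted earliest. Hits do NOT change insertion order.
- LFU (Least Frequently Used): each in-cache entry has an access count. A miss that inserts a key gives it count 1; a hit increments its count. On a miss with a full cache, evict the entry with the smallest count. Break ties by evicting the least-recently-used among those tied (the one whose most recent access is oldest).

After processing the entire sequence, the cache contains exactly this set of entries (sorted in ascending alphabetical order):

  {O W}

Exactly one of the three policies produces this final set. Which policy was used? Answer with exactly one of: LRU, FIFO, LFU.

Answer: FIFO

Derivation:
Simulating under each policy and comparing final sets:
  LRU: final set = {O T} -> differs
  FIFO: final set = {O W} -> MATCHES target
  LFU: final set = {O T} -> differs
Only FIFO produces the target set.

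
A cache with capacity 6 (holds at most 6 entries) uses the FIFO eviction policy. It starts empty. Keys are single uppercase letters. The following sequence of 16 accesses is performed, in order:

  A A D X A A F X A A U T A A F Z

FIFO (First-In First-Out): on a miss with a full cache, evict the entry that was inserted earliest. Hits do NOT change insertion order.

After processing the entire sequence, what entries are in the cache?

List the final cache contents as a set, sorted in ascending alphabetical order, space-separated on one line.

Answer: D F T U X Z

Derivation:
FIFO simulation (capacity=6):
  1. access A: MISS. Cache (old->new): [A]
  2. access A: HIT. Cache (old->new): [A]
  3. access D: MISS. Cache (old->new): [A D]
  4. access X: MISS. Cache (old->new): [A D X]
  5. access A: HIT. Cache (old->new): [A D X]
  6. access A: HIT. Cache (old->new): [A D X]
  7. access F: MISS. Cache (old->new): [A D X F]
  8. access X: HIT. Cache (old->new): [A D X F]
  9. access A: HIT. Cache (old->new): [A D X F]
  10. access A: HIT. Cache (old->new): [A D X F]
  11. access U: MISS. Cache (old->new): [A D X F U]
  12. access T: MISS. Cache (old->new): [A D X F U T]
  13. access A: HIT. Cache (old->new): [A D X F U T]
  14. access A: HIT. Cache (old->new): [A D X F U T]
  15. access F: HIT. Cache (old->new): [A D X F U T]
  16. access Z: MISS, evict A. Cache (old->new): [D X F U T Z]
Total: 9 hits, 7 misses, 1 evictions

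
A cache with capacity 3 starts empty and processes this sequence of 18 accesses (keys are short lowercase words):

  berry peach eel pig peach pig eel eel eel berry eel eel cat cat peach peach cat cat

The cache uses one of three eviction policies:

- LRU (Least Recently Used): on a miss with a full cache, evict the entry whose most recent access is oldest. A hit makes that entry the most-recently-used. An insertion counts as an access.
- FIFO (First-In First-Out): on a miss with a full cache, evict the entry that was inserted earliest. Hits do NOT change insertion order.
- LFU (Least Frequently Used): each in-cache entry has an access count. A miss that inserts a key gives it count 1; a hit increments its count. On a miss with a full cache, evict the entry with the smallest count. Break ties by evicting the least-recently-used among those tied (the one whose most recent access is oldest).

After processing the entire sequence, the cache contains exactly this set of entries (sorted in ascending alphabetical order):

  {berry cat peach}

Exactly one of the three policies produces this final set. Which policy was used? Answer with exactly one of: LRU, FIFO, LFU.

Simulating under each policy and comparing final sets:
  LRU: final set = {cat eel peach} -> differs
  FIFO: final set = {berry cat peach} -> MATCHES target
  LFU: final set = {cat eel peach} -> differs
Only FIFO produces the target set.

Answer: FIFO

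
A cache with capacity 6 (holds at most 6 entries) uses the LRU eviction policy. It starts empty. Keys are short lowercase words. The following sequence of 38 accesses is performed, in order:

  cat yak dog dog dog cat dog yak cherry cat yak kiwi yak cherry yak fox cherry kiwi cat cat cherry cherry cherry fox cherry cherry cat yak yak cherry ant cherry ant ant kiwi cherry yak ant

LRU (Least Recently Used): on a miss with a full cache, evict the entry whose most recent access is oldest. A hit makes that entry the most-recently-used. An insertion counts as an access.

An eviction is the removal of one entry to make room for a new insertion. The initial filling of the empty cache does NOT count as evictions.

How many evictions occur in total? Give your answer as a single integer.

Answer: 1

Derivation:
LRU simulation (capacity=6):
  1. access cat: MISS. Cache (LRU->MRU): [cat]
  2. access yak: MISS. Cache (LRU->MRU): [cat yak]
  3. access dog: MISS. Cache (LRU->MRU): [cat yak dog]
  4. access dog: HIT. Cache (LRU->MRU): [cat yak dog]
  5. access dog: HIT. Cache (LRU->MRU): [cat yak dog]
  6. access cat: HIT. Cache (LRU->MRU): [yak dog cat]
  7. access dog: HIT. Cache (LRU->MRU): [yak cat dog]
  8. access yak: HIT. Cache (LRU->MRU): [cat dog yak]
  9. access cherry: MISS. Cache (LRU->MRU): [cat dog yak cherry]
  10. access cat: HIT. Cache (LRU->MRU): [dog yak cherry cat]
  11. access yak: HIT. Cache (LRU->MRU): [dog cherry cat yak]
  12. access kiwi: MISS. Cache (LRU->MRU): [dog cherry cat yak kiwi]
  13. access yak: HIT. Cache (LRU->MRU): [dog cherry cat kiwi yak]
  14. access cherry: HIT. Cache (LRU->MRU): [dog cat kiwi yak cherry]
  15. access yak: HIT. Cache (LRU->MRU): [dog cat kiwi cherry yak]
  16. access fox: MISS. Cache (LRU->MRU): [dog cat kiwi cherry yak fox]
  17. access cherry: HIT. Cache (LRU->MRU): [dog cat kiwi yak fox cherry]
  18. access kiwi: HIT. Cache (LRU->MRU): [dog cat yak fox cherry kiwi]
  19. access cat: HIT. Cache (LRU->MRU): [dog yak fox cherry kiwi cat]
  20. access cat: HIT. Cache (LRU->MRU): [dog yak fox cherry kiwi cat]
  21. access cherry: HIT. Cache (LRU->MRU): [dog yak fox kiwi cat cherry]
  22. access cherry: HIT. Cache (LRU->MRU): [dog yak fox kiwi cat cherry]
  23. access cherry: HIT. Cache (LRU->MRU): [dog yak fox kiwi cat cherry]
  24. access fox: HIT. Cache (LRU->MRU): [dog yak kiwi cat cherry fox]
  25. access cherry: HIT. Cache (LRU->MRU): [dog yak kiwi cat fox cherry]
  26. access cherry: HIT. Cache (LRU->MRU): [dog yak kiwi cat fox cherry]
  27. access cat: HIT. Cache (LRU->MRU): [dog yak kiwi fox cherry cat]
  28. access yak: HIT. Cache (LRU->MRU): [dog kiwi fox cherry cat yak]
  29. access yak: HIT. Cache (LRU->MRU): [dog kiwi fox cherry cat yak]
  30. access cherry: HIT. Cache (LRU->MRU): [dog kiwi fox cat yak cherry]
  31. access ant: MISS, evict dog. Cache (LRU->MRU): [kiwi fox cat yak cherry ant]
  32. access cherry: HIT. Cache (LRU->MRU): [kiwi fox cat yak ant cherry]
  33. access ant: HIT. Cache (LRU->MRU): [kiwi fox cat yak cherry ant]
  34. access ant: HIT. Cache (LRU->MRU): [kiwi fox cat yak cherry ant]
  35. access kiwi: HIT. Cache (LRU->MRU): [fox cat yak cherry ant kiwi]
  36. access cherry: HIT. Cache (LRU->MRU): [fox cat yak ant kiwi cherry]
  37. access yak: HIT. Cache (LRU->MRU): [fox cat ant kiwi cherry yak]
  38. access ant: HIT. Cache (LRU->MRU): [fox cat kiwi cherry yak ant]
Total: 31 hits, 7 misses, 1 evictions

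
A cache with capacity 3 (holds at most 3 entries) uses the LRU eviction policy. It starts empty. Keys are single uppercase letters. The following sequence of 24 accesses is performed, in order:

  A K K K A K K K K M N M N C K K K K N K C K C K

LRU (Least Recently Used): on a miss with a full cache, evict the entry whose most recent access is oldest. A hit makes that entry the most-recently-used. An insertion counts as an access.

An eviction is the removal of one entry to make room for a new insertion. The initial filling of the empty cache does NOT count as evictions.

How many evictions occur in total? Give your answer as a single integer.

LRU simulation (capacity=3):
  1. access A: MISS. Cache (LRU->MRU): [A]
  2. access K: MISS. Cache (LRU->MRU): [A K]
  3. access K: HIT. Cache (LRU->MRU): [A K]
  4. access K: HIT. Cache (LRU->MRU): [A K]
  5. access A: HIT. Cache (LRU->MRU): [K A]
  6. access K: HIT. Cache (LRU->MRU): [A K]
  7. access K: HIT. Cache (LRU->MRU): [A K]
  8. access K: HIT. Cache (LRU->MRU): [A K]
  9. access K: HIT. Cache (LRU->MRU): [A K]
  10. access M: MISS. Cache (LRU->MRU): [A K M]
  11. access N: MISS, evict A. Cache (LRU->MRU): [K M N]
  12. access M: HIT. Cache (LRU->MRU): [K N M]
  13. access N: HIT. Cache (LRU->MRU): [K M N]
  14. access C: MISS, evict K. Cache (LRU->MRU): [M N C]
  15. access K: MISS, evict M. Cache (LRU->MRU): [N C K]
  16. access K: HIT. Cache (LRU->MRU): [N C K]
  17. access K: HIT. Cache (LRU->MRU): [N C K]
  18. access K: HIT. Cache (LRU->MRU): [N C K]
  19. access N: HIT. Cache (LRU->MRU): [C K N]
  20. access K: HIT. Cache (LRU->MRU): [C N K]
  21. access C: HIT. Cache (LRU->MRU): [N K C]
  22. access K: HIT. Cache (LRU->MRU): [N C K]
  23. access C: HIT. Cache (LRU->MRU): [N K C]
  24. access K: HIT. Cache (LRU->MRU): [N C K]
Total: 18 hits, 6 misses, 3 evictions

Answer: 3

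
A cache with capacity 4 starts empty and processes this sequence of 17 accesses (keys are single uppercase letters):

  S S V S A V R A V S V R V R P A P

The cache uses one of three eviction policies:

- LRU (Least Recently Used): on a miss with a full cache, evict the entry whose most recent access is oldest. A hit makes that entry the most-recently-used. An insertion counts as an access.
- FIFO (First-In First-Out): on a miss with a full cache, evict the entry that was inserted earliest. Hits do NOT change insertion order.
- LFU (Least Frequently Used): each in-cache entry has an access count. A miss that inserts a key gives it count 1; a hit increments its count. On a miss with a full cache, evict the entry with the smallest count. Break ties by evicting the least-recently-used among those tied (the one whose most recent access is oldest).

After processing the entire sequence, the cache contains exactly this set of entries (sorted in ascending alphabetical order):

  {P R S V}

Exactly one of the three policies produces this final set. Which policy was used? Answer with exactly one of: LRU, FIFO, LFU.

Answer: LFU

Derivation:
Simulating under each policy and comparing final sets:
  LRU: final set = {A P R V} -> differs
  FIFO: final set = {A P R V} -> differs
  LFU: final set = {P R S V} -> MATCHES target
Only LFU produces the target set.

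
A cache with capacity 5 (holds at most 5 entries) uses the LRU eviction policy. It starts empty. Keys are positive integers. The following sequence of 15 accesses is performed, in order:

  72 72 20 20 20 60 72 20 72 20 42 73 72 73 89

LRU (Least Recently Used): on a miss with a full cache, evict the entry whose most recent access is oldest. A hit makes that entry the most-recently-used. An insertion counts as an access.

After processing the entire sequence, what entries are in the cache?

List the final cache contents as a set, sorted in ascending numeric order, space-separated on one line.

LRU simulation (capacity=5):
  1. access 72: MISS. Cache (LRU->MRU): [72]
  2. access 72: HIT. Cache (LRU->MRU): [72]
  3. access 20: MISS. Cache (LRU->MRU): [72 20]
  4. access 20: HIT. Cache (LRU->MRU): [72 20]
  5. access 20: HIT. Cache (LRU->MRU): [72 20]
  6. access 60: MISS. Cache (LRU->MRU): [72 20 60]
  7. access 72: HIT. Cache (LRU->MRU): [20 60 72]
  8. access 20: HIT. Cache (LRU->MRU): [60 72 20]
  9. access 72: HIT. Cache (LRU->MRU): [60 20 72]
  10. access 20: HIT. Cache (LRU->MRU): [60 72 20]
  11. access 42: MISS. Cache (LRU->MRU): [60 72 20 42]
  12. access 73: MISS. Cache (LRU->MRU): [60 72 20 42 73]
  13. access 72: HIT. Cache (LRU->MRU): [60 20 42 73 72]
  14. access 73: HIT. Cache (LRU->MRU): [60 20 42 72 73]
  15. access 89: MISS, evict 60. Cache (LRU->MRU): [20 42 72 73 89]
Total: 9 hits, 6 misses, 1 evictions

Answer: 20 42 72 73 89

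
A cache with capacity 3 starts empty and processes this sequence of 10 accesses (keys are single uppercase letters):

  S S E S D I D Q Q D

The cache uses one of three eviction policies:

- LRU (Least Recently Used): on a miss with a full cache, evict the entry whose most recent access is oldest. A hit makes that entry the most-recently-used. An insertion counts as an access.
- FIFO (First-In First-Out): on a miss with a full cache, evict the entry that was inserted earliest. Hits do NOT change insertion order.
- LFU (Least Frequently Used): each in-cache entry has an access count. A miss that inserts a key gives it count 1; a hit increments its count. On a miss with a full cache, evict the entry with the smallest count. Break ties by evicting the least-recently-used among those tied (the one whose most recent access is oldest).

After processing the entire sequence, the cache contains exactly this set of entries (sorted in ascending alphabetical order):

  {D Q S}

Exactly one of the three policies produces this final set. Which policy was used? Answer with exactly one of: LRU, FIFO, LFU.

Simulating under each policy and comparing final sets:
  LRU: final set = {D I Q} -> differs
  FIFO: final set = {D I Q} -> differs
  LFU: final set = {D Q S} -> MATCHES target
Only LFU produces the target set.

Answer: LFU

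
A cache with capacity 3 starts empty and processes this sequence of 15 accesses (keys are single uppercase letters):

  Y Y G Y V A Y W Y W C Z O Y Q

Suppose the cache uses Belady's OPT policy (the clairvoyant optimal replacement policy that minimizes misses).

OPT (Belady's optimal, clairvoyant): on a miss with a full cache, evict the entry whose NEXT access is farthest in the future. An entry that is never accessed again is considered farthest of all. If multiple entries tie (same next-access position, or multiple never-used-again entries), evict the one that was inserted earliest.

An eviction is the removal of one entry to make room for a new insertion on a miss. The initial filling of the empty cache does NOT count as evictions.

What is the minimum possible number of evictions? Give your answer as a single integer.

Answer: 6

Derivation:
OPT (Belady) simulation (capacity=3):
  1. access Y: MISS. Cache: [Y]
  2. access Y: HIT. Next use of Y: step 4. Cache: [Y]
  3. access G: MISS. Cache: [Y G]
  4. access Y: HIT. Next use of Y: step 7. Cache: [Y G]
  5. access V: MISS. Cache: [Y G V]
  6. access A: MISS, evict G (next use: never). Cache: [Y V A]
  7. access Y: HIT. Next use of Y: step 9. Cache: [Y V A]
  8. access W: MISS, evict V (next use: never). Cache: [Y A W]
  9. access Y: HIT. Next use of Y: step 14. Cache: [Y A W]
  10. access W: HIT. Next use of W: never. Cache: [Y A W]
  11. access C: MISS, evict A (next use: never). Cache: [Y W C]
  12. access Z: MISS, evict W (next use: never). Cache: [Y C Z]
  13. access O: MISS, evict C (next use: never). Cache: [Y Z O]
  14. access Y: HIT. Next use of Y: never. Cache: [Y Z O]
  15. access Q: MISS, evict Y (next use: never). Cache: [Z O Q]
Total: 6 hits, 9 misses, 6 evictions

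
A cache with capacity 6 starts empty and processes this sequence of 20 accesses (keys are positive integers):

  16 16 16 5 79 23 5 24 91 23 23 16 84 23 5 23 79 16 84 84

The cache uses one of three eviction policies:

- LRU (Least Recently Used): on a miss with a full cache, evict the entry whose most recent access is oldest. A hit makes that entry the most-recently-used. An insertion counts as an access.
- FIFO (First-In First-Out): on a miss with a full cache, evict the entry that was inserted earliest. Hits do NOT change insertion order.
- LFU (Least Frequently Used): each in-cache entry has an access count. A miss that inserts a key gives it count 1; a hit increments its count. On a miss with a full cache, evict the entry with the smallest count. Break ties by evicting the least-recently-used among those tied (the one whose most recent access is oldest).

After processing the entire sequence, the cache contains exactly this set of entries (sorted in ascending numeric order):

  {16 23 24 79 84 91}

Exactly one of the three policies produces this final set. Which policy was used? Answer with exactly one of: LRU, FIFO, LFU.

Answer: FIFO

Derivation:
Simulating under each policy and comparing final sets:
  LRU: final set = {5 16 23 79 84 91} -> differs
  FIFO: final set = {16 23 24 79 84 91} -> MATCHES target
  LFU: final set = {5 16 23 79 84 91} -> differs
Only FIFO produces the target set.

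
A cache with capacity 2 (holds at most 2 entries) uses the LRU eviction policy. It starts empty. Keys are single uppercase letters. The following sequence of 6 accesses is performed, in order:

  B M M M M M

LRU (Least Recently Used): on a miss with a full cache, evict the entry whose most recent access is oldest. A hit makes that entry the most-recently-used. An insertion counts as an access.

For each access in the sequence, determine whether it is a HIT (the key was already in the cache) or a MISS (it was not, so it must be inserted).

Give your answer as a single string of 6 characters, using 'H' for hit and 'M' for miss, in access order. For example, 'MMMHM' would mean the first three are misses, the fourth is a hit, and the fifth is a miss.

Answer: MMHHHH

Derivation:
LRU simulation (capacity=2):
  1. access B: MISS. Cache (LRU->MRU): [B]
  2. access M: MISS. Cache (LRU->MRU): [B M]
  3. access M: HIT. Cache (LRU->MRU): [B M]
  4. access M: HIT. Cache (LRU->MRU): [B M]
  5. access M: HIT. Cache (LRU->MRU): [B M]
  6. access M: HIT. Cache (LRU->MRU): [B M]
Total: 4 hits, 2 misses, 0 evictions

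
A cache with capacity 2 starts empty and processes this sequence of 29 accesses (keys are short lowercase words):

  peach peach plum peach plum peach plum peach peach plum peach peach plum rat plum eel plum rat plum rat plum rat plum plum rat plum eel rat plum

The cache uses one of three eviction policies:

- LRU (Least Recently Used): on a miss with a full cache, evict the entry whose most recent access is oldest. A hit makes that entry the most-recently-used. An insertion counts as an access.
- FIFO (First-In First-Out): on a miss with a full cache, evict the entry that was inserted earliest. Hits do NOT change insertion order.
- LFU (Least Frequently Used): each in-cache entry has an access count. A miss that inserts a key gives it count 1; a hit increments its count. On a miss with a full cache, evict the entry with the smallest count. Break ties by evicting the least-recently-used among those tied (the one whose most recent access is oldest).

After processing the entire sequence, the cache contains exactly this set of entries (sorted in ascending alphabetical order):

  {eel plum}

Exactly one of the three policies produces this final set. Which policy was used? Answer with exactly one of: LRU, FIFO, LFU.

Simulating under each policy and comparing final sets:
  LRU: final set = {plum rat} -> differs
  FIFO: final set = {eel plum} -> MATCHES target
  LFU: final set = {peach plum} -> differs
Only FIFO produces the target set.

Answer: FIFO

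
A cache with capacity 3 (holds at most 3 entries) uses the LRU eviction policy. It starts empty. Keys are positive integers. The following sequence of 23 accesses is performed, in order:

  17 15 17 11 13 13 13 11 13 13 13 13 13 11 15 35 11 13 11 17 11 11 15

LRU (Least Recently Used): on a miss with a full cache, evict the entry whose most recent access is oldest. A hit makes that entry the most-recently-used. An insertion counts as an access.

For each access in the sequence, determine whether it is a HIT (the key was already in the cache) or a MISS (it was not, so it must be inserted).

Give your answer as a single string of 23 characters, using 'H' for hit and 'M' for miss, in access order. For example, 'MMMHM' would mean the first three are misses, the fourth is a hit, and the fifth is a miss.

Answer: MMHMMHHHHHHHHHMMHMHMHHM

Derivation:
LRU simulation (capacity=3):
  1. access 17: MISS. Cache (LRU->MRU): [17]
  2. access 15: MISS. Cache (LRU->MRU): [17 15]
  3. access 17: HIT. Cache (LRU->MRU): [15 17]
  4. access 11: MISS. Cache (LRU->MRU): [15 17 11]
  5. access 13: MISS, evict 15. Cache (LRU->MRU): [17 11 13]
  6. access 13: HIT. Cache (LRU->MRU): [17 11 13]
  7. access 13: HIT. Cache (LRU->MRU): [17 11 13]
  8. access 11: HIT. Cache (LRU->MRU): [17 13 11]
  9. access 13: HIT. Cache (LRU->MRU): [17 11 13]
  10. access 13: HIT. Cache (LRU->MRU): [17 11 13]
  11. access 13: HIT. Cache (LRU->MRU): [17 11 13]
  12. access 13: HIT. Cache (LRU->MRU): [17 11 13]
  13. access 13: HIT. Cache (LRU->MRU): [17 11 13]
  14. access 11: HIT. Cache (LRU->MRU): [17 13 11]
  15. access 15: MISS, evict 17. Cache (LRU->MRU): [13 11 15]
  16. access 35: MISS, evict 13. Cache (LRU->MRU): [11 15 35]
  17. access 11: HIT. Cache (LRU->MRU): [15 35 11]
  18. access 13: MISS, evict 15. Cache (LRU->MRU): [35 11 13]
  19. access 11: HIT. Cache (LRU->MRU): [35 13 11]
  20. access 17: MISS, evict 35. Cache (LRU->MRU): [13 11 17]
  21. access 11: HIT. Cache (LRU->MRU): [13 17 11]
  22. access 11: HIT. Cache (LRU->MRU): [13 17 11]
  23. access 15: MISS, evict 13. Cache (LRU->MRU): [17 11 15]
Total: 14 hits, 9 misses, 6 evictions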